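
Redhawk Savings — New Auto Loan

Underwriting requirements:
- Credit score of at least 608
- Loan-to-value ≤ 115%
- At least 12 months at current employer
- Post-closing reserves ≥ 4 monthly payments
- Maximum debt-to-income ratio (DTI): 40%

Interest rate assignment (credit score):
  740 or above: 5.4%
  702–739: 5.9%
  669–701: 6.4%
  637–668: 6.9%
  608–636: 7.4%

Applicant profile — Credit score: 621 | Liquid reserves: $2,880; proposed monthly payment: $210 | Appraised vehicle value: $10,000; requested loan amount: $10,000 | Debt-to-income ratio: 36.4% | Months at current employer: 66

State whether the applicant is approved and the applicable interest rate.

Approved at 7.4%

Credit score 621 ≥ 608 (meets minimum)
Loan-to-value = 10,000/10,000 = 100% — pass (115% max)
DTI 36.4% is within the 40% limit
Reserves = 2,880/210 = 13.7 months ≥ 4
Employment 66 ≥ 12 months
All requirements met. Score 621 falls in the 608–636 tier → 7.4%.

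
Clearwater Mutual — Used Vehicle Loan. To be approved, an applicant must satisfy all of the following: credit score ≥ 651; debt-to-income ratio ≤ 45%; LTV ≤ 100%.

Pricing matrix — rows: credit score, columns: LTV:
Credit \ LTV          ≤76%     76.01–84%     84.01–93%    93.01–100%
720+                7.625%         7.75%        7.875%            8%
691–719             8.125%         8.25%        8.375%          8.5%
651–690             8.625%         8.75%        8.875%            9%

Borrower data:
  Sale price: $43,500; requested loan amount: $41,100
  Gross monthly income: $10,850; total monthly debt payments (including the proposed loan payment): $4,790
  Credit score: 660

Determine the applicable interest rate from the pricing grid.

9%

Credit score 660 ≥ 651; DTI = 4,790/10,850 = 44.1% ≤ 45%
Loan-to-value = 41,100/43,500 = 94.5% — pass (100% max)
Row: 660 falls in 651–690. Column: 94.5% falls in 93.01–100%. Rate = 9%.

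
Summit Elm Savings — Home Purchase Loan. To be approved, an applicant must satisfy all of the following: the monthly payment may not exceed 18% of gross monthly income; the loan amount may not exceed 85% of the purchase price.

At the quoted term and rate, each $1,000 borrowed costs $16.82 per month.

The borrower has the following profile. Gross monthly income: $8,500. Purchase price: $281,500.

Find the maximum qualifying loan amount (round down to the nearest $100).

$90,900

Payment cap: 18% × $8,500 = $1,530/month.
At $16.82 per $1,000, that supports 1,530/16.82 × 1,000 ≈ $90,963 → $90,900.
LTV cap: 85% × $281,500 = $239,275 → $239,200.
Binding constraint: payment-to-income.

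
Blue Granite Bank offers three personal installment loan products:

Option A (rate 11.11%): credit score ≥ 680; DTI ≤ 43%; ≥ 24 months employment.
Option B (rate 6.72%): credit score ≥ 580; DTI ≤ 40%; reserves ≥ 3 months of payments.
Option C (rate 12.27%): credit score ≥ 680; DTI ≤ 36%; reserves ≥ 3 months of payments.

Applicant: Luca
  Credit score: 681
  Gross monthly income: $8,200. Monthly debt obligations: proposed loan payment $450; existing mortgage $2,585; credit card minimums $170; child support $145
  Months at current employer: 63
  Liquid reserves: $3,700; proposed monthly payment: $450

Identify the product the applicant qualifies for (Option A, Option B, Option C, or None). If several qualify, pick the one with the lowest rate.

Total debts = (450 + 2,585 + 170 + 145) = 3,350; DTI = 3,350/8,200 = 40.9%.
Reserves = 3,700/450 = 8.2 months.
Option A: score 681 ≥ 680; DTI 40.9% ≤ 43%; employment 63 ≥ 24 mo → qualifies.
Option B: score 681 ≥ 580; DTI 40.9% > 40%; reserves 8.2 ≥ 3 mo → does not qualify.
Option C: score 681 ≥ 680; DTI 40.9% > 36%; reserves 8.2 ≥ 3 mo → does not qualify.

Option A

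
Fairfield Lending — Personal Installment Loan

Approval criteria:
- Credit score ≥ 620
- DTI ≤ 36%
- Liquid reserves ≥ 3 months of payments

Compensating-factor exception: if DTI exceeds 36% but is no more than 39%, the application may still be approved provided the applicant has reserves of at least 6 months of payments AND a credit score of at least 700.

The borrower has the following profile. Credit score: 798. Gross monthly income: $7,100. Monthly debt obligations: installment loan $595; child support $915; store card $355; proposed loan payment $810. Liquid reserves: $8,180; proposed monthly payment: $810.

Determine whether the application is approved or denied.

Approved

Credit score 798 ≥ 620 (meets base)
Total debts = (595 + 915 + 355 + 810) = 2,675. DTI: 2,675 ÷ 7,100 = 37.7%, over the 36% base limit.
Liquid reserves cover 8,180/810 = 10.1 months — ≥ 3 required
DTI 37.7% is within the 36%–39% exception band; checking compensating factors.
Reserves 10.1 ≥ 6 months; credit score 798 ≥ 700.
Both override conditions satisfied; DTI exception granted.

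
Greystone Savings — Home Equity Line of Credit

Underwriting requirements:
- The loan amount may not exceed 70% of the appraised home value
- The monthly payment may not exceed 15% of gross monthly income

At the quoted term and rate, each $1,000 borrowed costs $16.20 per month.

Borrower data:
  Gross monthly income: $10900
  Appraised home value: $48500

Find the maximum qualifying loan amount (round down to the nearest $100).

$33,900

Payment cap: 15% × $10,900 = $1,635/month.
At $16.20 per $1,000, that supports 1,635/16.20 × 1,000 ≈ $100,925 → $100,900.
LTV cap: 70% × $48,500 = $33,950 → $33,900.
Binding constraint: loan-to-value.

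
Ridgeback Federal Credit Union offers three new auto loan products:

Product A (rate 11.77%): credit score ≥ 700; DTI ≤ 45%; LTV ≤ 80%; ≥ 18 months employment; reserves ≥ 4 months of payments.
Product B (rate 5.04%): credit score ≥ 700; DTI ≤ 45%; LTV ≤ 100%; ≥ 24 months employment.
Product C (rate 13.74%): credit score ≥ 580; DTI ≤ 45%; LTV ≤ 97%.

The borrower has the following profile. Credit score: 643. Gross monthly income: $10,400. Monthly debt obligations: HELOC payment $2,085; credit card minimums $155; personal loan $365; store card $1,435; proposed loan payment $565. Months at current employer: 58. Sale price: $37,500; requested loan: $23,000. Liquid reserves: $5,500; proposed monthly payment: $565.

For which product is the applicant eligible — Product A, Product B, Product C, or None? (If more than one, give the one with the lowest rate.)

Product C

Total debts = (2,085 + 155 + 365 + 1,435 + 565) = 4,605; DTI = 4,605/10,400 = 44.3%.
LTV = 23,000/37,500 = 61.3%.
Reserves = 5,500/565 = 9.7 months.
Product A: score 643 < 700; DTI 44.3% ≤ 45%; LTV 61.3% ≤ 80%; employment 58 ≥ 18 mo; reserves 9.7 ≥ 4 mo → does not qualify.
Product B: score 643 < 700; DTI 44.3% ≤ 45%; LTV 61.3% ≤ 100%; employment 58 ≥ 24 mo → does not qualify.
Product C: score 643 ≥ 580; DTI 44.3% ≤ 45%; LTV 61.3% ≤ 97% → qualifies.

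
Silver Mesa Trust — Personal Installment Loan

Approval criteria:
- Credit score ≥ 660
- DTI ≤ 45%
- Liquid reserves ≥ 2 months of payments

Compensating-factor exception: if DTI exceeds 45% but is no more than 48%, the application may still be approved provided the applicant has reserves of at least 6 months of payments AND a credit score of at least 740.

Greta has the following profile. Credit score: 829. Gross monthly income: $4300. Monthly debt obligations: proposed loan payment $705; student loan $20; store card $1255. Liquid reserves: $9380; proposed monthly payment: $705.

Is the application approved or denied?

Credit score 829 ≥ 660 (meets base)
Total debts = (705 + 20 + 1,255) = 1,980. DTI = 1,980/4,300 = 46% > 45% — standard DTI limit exceeded.
Reserves = 9,380/705 = 13.3 months ≥ 2
46% falls in the override range (45%–48%), so the compensating-factor test applies.
Override check — reserves: 13.3 mo (ok); score: 829 (ok).
Both override conditions satisfied; DTI exception granted.

Approved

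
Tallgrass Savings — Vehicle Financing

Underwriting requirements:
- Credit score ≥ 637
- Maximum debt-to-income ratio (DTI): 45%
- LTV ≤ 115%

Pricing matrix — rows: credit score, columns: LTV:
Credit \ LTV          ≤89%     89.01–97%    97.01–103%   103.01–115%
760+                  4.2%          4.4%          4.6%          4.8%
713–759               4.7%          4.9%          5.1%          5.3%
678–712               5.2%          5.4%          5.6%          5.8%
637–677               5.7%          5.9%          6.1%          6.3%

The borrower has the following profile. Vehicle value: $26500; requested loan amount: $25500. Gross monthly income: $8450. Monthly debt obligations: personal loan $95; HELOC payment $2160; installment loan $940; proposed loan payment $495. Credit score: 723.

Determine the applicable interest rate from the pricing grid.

4.9%

Credit score 723 ≥ 637; Total monthly debts = (95 + 2,160 + 940 + 495) = 3,690. DTI = 3,690/8,450 = 43.7% ≤ 45%
LTV = 25,500/26,500 = 96.2% ≤ 115%
Credit 723 → row 713–759; LTV 96.2% → column 89.01–97%. Grid cell → 4.9%.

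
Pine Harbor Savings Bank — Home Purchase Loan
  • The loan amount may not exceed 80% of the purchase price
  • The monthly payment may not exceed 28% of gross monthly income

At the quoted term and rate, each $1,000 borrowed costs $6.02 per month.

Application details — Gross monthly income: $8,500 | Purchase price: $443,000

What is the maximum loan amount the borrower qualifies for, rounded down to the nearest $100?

Payment cap: 28% × $8,500 = $2,380/month.
At $6.02 per $1,000, that supports 2,380/6.02 × 1,000 ≈ $395,348 → $395,300.
LTV cap: 80% × $443,000 = $354,400 → $354,400.
Binding constraint: loan-to-value.

$354,400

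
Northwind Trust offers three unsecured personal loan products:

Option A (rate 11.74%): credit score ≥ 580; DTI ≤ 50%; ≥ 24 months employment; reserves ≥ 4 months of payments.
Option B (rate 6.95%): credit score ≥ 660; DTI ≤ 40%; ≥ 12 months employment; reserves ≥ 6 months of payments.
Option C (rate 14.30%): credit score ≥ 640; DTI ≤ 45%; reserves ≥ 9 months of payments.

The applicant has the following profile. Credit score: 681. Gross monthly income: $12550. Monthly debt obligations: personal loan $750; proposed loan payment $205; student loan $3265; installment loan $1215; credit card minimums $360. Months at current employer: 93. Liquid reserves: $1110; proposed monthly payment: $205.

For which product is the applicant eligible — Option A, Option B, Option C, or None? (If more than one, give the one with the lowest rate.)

Total debts = (750 + 205 + 3,265 + 1,215 + 360) = 5,795; DTI = 5,795/12,550 = 46.2%.
Reserves = 1,110/205 = 5.4 months.
Option A: score 681 ≥ 580; DTI 46.2% ≤ 50%; employment 93 ≥ 24 mo; reserves 5.4 ≥ 4 mo → qualifies.
Option B: score 681 ≥ 660; DTI 46.2% > 40%; employment 93 ≥ 12 mo; reserves 5.4 < 6 mo → does not qualify.
Option C: score 681 ≥ 640; DTI 46.2% > 45%; reserves 5.4 < 9 mo → does not qualify.

Option A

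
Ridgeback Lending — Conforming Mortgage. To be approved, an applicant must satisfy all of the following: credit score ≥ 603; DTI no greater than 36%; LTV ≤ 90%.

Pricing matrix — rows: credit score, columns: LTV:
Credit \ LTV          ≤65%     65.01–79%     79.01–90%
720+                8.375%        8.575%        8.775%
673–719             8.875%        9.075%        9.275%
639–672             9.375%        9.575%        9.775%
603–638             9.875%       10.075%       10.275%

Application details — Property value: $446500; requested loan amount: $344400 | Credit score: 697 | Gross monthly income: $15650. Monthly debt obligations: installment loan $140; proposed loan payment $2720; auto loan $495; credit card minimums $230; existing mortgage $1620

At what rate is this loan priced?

9.075%

Credit score 697 ≥ 603; Total monthly debts = (140 + 2,720 + 495 + 230 + 1,620) = 5,205. DTI: 5,205 ÷ 15,650 = 33.3%, within the 36% cap
Loan-to-value = 344,400/446,500 = 77.1% — pass (90% max)
Credit 697 → row 673–719; LTV 77.1% → column 65.01–79%. Grid cell → 9.075%.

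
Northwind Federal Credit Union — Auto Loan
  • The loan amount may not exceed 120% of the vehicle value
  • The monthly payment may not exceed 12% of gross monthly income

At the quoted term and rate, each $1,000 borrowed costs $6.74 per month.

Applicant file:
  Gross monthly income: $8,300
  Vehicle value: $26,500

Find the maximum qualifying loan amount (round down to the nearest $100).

$31,800

Payment cap: 12% × $8,300 = $996/month.
At $6.74 per $1,000, that supports 996/6.74 × 1,000 ≈ $147,774 → $147,700.
LTV cap: 120% × $26,500 = $31,800 → $31,800.
Binding constraint: loan-to-value.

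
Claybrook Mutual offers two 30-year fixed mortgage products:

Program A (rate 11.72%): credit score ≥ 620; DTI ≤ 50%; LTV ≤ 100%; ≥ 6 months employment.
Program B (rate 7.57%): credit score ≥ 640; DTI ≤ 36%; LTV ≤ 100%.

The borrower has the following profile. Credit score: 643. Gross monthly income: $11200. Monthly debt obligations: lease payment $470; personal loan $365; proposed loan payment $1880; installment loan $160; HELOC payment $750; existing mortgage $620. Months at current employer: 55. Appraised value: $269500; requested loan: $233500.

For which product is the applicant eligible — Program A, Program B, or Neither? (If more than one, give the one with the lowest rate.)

Total debts = (470 + 365 + 1,880 + 160 + 750 + 620) = 4,245; DTI = 4,245/11,200 = 37.9%.
LTV = 233,500/269,500 = 86.6%.
Program A: score 643 ≥ 620; DTI 37.9% ≤ 50%; LTV 86.6% ≤ 100%; employment 55 ≥ 6 mo → qualifies.
Program B: score 643 ≥ 640; DTI 37.9% > 36%; LTV 86.6% ≤ 100% → does not qualify.

Program A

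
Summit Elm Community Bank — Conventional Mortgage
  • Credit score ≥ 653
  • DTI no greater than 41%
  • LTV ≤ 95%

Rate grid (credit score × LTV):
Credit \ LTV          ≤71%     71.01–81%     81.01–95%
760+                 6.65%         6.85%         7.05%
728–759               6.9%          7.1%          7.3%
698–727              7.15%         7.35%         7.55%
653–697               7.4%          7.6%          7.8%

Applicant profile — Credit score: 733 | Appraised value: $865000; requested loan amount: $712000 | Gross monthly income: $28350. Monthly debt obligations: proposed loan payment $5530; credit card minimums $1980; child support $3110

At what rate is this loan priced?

7.3%

Credit score 733 ≥ 653; Total monthly debts = (5,530 + 1,980 + 3,110) = 10,620. DTI: 10,620 ÷ 28,350 = 37.5%, within the 41% cap
LTV: 712,000 ÷ 865,000 = 82.3%, within 95% cap
Row: 733 falls in 728–759. Column: 82.3% falls in 81.01–95%. Rate = 7.3%.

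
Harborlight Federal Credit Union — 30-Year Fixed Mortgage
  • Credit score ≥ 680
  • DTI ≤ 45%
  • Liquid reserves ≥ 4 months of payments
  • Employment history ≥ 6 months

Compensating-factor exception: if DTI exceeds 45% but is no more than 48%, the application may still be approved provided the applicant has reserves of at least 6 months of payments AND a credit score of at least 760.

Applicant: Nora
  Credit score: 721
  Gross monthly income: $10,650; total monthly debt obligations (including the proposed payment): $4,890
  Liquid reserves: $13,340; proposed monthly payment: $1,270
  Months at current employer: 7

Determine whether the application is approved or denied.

Credit score 721 ≥ 680 (meets base)
DTI = 4,890/10,650 = 45.9% > 45% — standard DTI limit exceeded.
Reserves = 13,340/1,270 = 10.5 months ≥ 4
Employment 7 ≥ 6 months
45.9% falls in the override range (45%–48%), so the compensating-factor test applies.
Override check — reserves: 10.5 mo (ok); score: 721 (below 760).
Compensating-factor requirement not fully met.

Denied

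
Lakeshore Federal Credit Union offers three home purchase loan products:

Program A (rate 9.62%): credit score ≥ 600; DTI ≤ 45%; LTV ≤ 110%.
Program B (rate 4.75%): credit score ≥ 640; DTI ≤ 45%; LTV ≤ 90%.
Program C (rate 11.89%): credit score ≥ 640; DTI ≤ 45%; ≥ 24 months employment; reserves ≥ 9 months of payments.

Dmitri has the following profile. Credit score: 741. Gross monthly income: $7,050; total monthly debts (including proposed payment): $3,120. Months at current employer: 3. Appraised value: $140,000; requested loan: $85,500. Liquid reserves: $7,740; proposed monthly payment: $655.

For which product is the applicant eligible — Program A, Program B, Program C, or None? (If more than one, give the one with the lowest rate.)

DTI = 3,120/7,050 = 44.3%.
LTV = 85,500/140,000 = 61.1%.
Reserves = 7,740/655 = 11.8 months.
Program A: score 741 ≥ 600; DTI 44.3% ≤ 45%; LTV 61.1% ≤ 110% → qualifies.
Program B: score 741 ≥ 640; DTI 44.3% ≤ 45%; LTV 61.1% ≤ 90% → qualifies.
Program C: score 741 ≥ 640; DTI 44.3% ≤ 45%; employment 3 < 24 mo; reserves 11.8 ≥ 9 mo → does not qualify.
Qualifying: Program A, Program B. Lowest rate is 4.75% → Program B.

Program B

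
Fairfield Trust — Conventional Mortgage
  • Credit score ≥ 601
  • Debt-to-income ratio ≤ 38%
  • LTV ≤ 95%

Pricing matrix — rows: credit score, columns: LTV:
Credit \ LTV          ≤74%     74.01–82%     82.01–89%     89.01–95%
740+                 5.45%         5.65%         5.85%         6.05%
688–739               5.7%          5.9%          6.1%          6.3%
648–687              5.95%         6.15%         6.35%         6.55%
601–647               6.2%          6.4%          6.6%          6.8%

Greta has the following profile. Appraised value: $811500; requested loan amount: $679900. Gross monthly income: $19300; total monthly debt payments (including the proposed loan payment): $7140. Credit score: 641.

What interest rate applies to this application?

6.6%

Credit score 641 ≥ 601; Debt-to-income = 7,140/19,300 = 37% — meets 38% limit
Loan-to-value = 679,900/811,500 = 83.8% — pass (95% max)
Score 641 is in the 601–647 band; LTV 83.8% is in the 82.01–89% band → 6.6%.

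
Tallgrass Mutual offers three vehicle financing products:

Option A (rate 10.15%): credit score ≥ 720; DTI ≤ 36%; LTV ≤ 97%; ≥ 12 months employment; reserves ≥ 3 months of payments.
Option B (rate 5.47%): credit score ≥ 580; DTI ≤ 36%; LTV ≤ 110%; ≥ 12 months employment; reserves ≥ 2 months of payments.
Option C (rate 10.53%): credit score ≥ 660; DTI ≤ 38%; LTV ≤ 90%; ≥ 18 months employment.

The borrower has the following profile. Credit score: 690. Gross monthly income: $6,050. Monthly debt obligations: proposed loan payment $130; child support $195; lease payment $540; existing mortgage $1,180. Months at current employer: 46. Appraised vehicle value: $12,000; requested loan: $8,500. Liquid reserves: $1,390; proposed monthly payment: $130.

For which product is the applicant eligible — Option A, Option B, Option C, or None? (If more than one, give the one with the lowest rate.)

Option B

Total debts = (130 + 195 + 540 + 1,180) = 2,045; DTI = 2,045/6,050 = 33.8%.
LTV = 8,500/12,000 = 70.8%.
Reserves = 1,390/130 = 10.7 months.
Option A: score 690 < 720; DTI 33.8% ≤ 36%; LTV 70.8% ≤ 97%; employment 46 ≥ 12 mo; reserves 10.7 ≥ 3 mo → does not qualify.
Option B: score 690 ≥ 580; DTI 33.8% ≤ 36%; LTV 70.8% ≤ 110%; employment 46 ≥ 12 mo; reserves 10.7 ≥ 2 mo → qualifies.
Option C: score 690 ≥ 660; DTI 33.8% ≤ 38%; LTV 70.8% ≤ 90%; employment 46 ≥ 18 mo → qualifies.
Qualifying: Option B, Option C. Lowest rate is 5.47% → Option B.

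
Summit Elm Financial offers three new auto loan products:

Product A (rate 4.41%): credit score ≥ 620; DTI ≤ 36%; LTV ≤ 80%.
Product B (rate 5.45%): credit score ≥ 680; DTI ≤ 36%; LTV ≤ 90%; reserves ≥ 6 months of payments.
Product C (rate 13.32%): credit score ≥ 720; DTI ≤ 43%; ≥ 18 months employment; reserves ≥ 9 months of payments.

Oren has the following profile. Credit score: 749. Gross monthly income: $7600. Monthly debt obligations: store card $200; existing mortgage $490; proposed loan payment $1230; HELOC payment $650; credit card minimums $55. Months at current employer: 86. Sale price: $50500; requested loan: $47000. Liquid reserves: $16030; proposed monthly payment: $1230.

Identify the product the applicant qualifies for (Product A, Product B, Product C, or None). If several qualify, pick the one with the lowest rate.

Product C

Total debts = (200 + 490 + 1,230 + 650 + 55) = 2,625; DTI = 2,625/7,600 = 34.5%.
LTV = 47,000/50,500 = 93.1%.
Reserves = 16,030/1,230 = 13.0 months.
Product A: score 749 ≥ 620; DTI 34.5% ≤ 36%; LTV 93.1% > 80% → does not qualify.
Product B: score 749 ≥ 680; DTI 34.5% ≤ 36%; LTV 93.1% > 90%; reserves 13.0 ≥ 6 mo → does not qualify.
Product C: score 749 ≥ 720; DTI 34.5% ≤ 43%; employment 86 ≥ 18 mo; reserves 13.0 ≥ 9 mo → qualifies.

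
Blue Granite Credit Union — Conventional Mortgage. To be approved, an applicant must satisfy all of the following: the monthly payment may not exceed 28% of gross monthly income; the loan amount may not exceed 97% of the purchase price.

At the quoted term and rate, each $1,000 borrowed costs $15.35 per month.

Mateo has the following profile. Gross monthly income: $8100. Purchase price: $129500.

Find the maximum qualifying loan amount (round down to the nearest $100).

$125,600

Payment cap: 28% × $8,100 = $2,268/month.
At $15.35 per $1,000, that supports 2,268/15.35 × 1,000 ≈ $147,752 → $147,700.
LTV cap: 97% × $129,500 = $125,615 → $125,600.
Binding constraint: loan-to-value.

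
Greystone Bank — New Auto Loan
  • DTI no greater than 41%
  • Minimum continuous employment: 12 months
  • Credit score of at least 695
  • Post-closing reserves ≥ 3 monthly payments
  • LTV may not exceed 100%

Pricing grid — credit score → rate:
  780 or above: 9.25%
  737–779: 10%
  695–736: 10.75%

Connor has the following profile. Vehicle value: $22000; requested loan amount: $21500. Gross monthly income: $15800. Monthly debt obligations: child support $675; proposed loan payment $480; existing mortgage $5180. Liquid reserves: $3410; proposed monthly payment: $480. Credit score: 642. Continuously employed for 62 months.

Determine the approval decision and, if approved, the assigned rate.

Credit score 642 < 695 (below minimum)
Total monthly debts = (675 + 480 + 5,180) = 6,335. DTI = 6,335/15,800 = 40.1% ≤ 41%
Reserves = 3,410/480 = 7.1 months ≥ 3
Employment 62 ≥ 12 months
Loan-to-value = 21,500/22,000 = 97.7% — pass (100% max)
Not all requirements met → denied.

Denied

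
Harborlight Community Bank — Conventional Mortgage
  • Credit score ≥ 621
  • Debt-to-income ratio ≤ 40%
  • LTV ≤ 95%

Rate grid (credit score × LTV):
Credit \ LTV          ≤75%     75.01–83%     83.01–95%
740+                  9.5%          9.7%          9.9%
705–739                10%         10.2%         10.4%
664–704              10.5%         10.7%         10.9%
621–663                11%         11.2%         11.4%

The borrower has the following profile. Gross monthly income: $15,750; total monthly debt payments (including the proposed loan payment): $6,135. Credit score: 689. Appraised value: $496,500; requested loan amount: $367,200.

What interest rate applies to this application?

10.5%

Credit score 689 ≥ 621; Debt-to-income = 6,135/15,750 = 39% — meets 40% limit
Loan-to-value = 367,200/496,500 = 74% — pass (95% max)
Score 689 is in the 664–704 band; LTV 74% is in the ≤75% band → 10.5%.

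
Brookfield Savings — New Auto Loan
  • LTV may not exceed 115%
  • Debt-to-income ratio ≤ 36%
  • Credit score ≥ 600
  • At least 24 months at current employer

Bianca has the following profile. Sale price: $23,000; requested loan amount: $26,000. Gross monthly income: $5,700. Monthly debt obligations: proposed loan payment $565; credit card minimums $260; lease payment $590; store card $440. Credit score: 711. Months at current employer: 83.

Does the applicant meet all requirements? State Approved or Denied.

Approved

Loan-to-value = 26,000/23,000 = 113% — pass (115% max)
Total monthly debts = (565 + 260 + 590 + 440) = 1,855. DTI = 1,855/5,700 = 32.5% ≤ 36%
Credit score 711 ≥ 600 (meets)
Employment 83 ≥ 24 months
All criteria satisfied.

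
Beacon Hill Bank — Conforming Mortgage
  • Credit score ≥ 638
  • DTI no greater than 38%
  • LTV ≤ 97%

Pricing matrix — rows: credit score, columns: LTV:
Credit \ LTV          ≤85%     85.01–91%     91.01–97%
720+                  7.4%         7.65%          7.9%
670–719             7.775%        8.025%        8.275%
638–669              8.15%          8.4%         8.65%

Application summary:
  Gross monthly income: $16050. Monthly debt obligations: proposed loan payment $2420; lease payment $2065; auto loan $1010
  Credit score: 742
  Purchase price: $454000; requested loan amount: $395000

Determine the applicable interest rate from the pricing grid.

7.65%

Credit score 742 ≥ 638; Total monthly debts = (2,420 + 2,065 + 1,010) = 5,495. DTI = 5,495/16,050 = 34.2% ≤ 38%
LTV: 395,000 ÷ 454,000 = 87%, within 97% cap
Row: 742 falls in 720+. Column: 87% falls in 85.01–91%. Rate = 7.65%.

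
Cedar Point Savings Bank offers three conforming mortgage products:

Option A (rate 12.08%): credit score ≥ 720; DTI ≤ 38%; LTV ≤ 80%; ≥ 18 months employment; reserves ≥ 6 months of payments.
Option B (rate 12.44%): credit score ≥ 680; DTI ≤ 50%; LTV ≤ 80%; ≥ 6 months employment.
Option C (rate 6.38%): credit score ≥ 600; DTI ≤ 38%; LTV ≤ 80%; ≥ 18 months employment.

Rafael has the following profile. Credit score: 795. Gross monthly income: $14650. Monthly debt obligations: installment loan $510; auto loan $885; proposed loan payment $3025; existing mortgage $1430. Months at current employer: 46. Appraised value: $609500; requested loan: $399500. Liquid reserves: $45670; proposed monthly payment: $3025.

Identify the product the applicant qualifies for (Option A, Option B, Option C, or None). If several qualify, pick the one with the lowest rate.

Option B

Total debts = (510 + 885 + 3,025 + 1,430) = 5,850; DTI = 5,850/14,650 = 39.9%.
LTV = 399,500/609,500 = 65.5%.
Reserves = 45,670/3,025 = 15.1 months.
Option A: score 795 ≥ 720; DTI 39.9% > 38%; LTV 65.5% ≤ 80%; employment 46 ≥ 18 mo; reserves 15.1 ≥ 6 mo → does not qualify.
Option B: score 795 ≥ 680; DTI 39.9% ≤ 50%; LTV 65.5% ≤ 80%; employment 46 ≥ 6 mo → qualifies.
Option C: score 795 ≥ 600; DTI 39.9% > 38%; LTV 65.5% ≤ 80%; employment 46 ≥ 18 mo → does not qualify.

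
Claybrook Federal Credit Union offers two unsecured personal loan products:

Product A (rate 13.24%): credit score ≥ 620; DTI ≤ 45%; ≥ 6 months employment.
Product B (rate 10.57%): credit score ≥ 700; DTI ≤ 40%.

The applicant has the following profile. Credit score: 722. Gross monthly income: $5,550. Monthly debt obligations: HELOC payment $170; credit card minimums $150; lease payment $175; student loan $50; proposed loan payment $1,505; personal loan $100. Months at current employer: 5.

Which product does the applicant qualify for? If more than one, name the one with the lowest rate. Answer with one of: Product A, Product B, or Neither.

Total debts = (170 + 150 + 175 + 50 + 1,505 + 100) = 2,150; DTI = 2,150/5,550 = 38.7%.
Product A: score 722 ≥ 620; DTI 38.7% ≤ 45%; employment 5 < 6 mo → does not qualify.
Product B: score 722 ≥ 700; DTI 38.7% ≤ 40% → qualifies.

Product B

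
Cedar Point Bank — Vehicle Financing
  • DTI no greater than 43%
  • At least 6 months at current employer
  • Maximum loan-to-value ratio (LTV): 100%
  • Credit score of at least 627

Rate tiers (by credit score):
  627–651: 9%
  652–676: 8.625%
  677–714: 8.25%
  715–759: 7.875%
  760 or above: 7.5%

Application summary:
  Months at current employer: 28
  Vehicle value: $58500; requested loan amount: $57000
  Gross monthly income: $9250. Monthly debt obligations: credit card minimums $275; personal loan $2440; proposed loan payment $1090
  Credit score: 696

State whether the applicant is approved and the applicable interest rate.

Approved at 8.25%

Credit score 696 ≥ 627 (meets minimum)
Total monthly debts = (275 + 2,440 + 1,090) = 3,805. DTI: 3,805 ÷ 9,250 = 41.1%, within the 43% cap
Employment 28 ≥ 6 months
Loan-to-value = 57,000/58,500 = 97.4% — pass (100% max)
All requirements met. Score 696 falls in the 677–714 tier → 8.25%.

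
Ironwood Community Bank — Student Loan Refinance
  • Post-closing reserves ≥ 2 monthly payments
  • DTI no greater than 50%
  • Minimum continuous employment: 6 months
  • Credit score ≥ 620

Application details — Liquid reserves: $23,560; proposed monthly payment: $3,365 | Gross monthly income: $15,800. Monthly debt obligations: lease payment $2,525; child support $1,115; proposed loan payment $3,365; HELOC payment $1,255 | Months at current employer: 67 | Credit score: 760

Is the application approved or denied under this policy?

Reserves: 23,560 ÷ 3,365 = 7.0 months (meets 2-month minimum)
Total monthly debts = (2,525 + 1,115 + 3,365 + 1,255) = 8,260. DTI: 8,260 ÷ 15,800 = 52.3%, exceeds the 50% cap
Employment 67 ≥ 6 months
Credit score 760 ≥ 620 (meets)
Fails on DTI.

Denied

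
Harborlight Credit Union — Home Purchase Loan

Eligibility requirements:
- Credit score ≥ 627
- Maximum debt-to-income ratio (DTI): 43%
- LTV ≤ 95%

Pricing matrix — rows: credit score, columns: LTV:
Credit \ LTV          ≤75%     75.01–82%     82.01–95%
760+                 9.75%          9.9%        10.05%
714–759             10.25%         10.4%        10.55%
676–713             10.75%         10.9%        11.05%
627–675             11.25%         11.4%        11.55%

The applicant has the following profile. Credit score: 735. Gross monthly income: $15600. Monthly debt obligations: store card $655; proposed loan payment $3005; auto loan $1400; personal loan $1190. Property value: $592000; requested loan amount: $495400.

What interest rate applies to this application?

Credit score 735 ≥ 627; Total monthly debts = (655 + 3,005 + 1,400 + 1,190) = 6,250. DTI: 6,250 ÷ 15,600 = 40.1%, within the 43% cap
LTV = 495,400/592,000 = 83.7% ≤ 95%
Score 735 is in the 714–759 band; LTV 83.7% is in the 82.01–95% band → 10.55%.

10.55%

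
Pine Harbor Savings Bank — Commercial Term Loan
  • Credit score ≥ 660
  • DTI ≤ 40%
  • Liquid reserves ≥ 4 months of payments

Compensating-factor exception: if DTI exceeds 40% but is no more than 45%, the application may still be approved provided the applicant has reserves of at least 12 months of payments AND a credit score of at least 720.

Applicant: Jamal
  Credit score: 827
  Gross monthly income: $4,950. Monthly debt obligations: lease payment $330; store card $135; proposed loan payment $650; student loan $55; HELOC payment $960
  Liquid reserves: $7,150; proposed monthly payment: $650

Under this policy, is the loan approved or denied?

Credit score 827 ≥ 660 (meets base)
Total debts = (330 + 135 + 650 + 55 + 960) = 2,130. DTI = 2,130/4,950 = 43% > 40% — standard DTI limit exceeded.
Liquid reserves cover 7,150/650 = 11.0 months — ≥ 4 required
43% falls in the override range (40%–45%), so the compensating-factor test applies.
Reserves 11.0 < 12 months; credit score 827 ≥ 720.
Compensating-factor requirement not fully met.

Denied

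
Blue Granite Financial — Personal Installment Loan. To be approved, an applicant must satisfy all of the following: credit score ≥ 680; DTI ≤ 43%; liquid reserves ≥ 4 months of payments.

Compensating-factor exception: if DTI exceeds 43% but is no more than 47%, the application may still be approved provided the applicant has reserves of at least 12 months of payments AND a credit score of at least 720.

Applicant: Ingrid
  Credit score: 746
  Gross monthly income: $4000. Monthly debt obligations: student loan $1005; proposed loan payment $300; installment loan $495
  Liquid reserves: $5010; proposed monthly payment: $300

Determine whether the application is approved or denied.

Credit score 746 ≥ 680 (meets base)
Total debts = (1,005 + 300 + 495) = 1,800. DTI: 1,800 ÷ 4,000 = 45%, over the 43% base limit.
Reserves = 5,010/300 = 16.7 months ≥ 4
DTI 45% is within the 43%–47% exception band; checking compensating factors.
Reserves 16.7 ≥ 12 months; credit score 746 ≥ 720.
Both compensating conditions met → exception applies.

Approved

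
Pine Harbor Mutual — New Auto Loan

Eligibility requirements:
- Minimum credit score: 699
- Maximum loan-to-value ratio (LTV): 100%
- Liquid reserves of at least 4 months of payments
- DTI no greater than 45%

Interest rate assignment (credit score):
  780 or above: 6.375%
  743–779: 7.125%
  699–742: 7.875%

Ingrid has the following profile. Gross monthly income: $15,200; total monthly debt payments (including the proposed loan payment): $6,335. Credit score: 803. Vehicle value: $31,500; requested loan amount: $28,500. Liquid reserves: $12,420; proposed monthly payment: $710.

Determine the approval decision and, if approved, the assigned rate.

Approved at 6.375%

Credit score 803 ≥ 699 (meets minimum)
DTI = 6,335/15,200 = 41.7% ≤ 45%
Reserves = 12,420/710 = 17.5 months ≥ 4
LTV: 28,500 ÷ 31,500 = 90.5%, within 100% cap
All requirements met. Score 803 falls in the 780 or above tier → 6.375%.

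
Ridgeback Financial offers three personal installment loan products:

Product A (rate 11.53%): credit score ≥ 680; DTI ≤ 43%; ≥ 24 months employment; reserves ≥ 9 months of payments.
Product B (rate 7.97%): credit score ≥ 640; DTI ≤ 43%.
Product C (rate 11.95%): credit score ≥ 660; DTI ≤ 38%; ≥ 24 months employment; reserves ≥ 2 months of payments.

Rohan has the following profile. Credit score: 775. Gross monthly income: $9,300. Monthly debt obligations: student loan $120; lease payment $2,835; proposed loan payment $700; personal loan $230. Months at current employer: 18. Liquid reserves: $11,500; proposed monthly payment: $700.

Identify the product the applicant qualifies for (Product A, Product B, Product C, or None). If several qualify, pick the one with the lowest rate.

Product B

Total debts = (120 + 2,835 + 700 + 230) = 3,885; DTI = 3,885/9,300 = 41.8%.
Reserves = 11,500/700 = 16.4 months.
Product A: score 775 ≥ 680; DTI 41.8% ≤ 43%; employment 18 < 24 mo; reserves 16.4 ≥ 9 mo → does not qualify.
Product B: score 775 ≥ 640; DTI 41.8% ≤ 43% → qualifies.
Product C: score 775 ≥ 660; DTI 41.8% > 38%; employment 18 < 24 mo; reserves 16.4 ≥ 2 mo → does not qualify.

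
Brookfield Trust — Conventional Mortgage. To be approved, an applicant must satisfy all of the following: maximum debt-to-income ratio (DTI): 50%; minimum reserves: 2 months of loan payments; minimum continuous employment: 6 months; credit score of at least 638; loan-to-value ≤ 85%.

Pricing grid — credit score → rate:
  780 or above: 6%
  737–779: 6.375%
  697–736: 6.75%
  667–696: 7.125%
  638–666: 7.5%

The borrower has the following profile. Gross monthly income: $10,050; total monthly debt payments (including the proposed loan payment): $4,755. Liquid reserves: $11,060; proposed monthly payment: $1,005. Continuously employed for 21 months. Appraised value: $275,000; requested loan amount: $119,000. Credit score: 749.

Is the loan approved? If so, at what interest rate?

Approved at 6.375%

Credit score 749 ≥ 638 (meets minimum)
LTV: 119,000 ÷ 275,000 = 43.3%, within 85% cap
DTI: 4,755 ÷ 10,050 = 47.3%, within the 50% cap
Employment 21 ≥ 6 months
Reserves: 11,060 ÷ 1,005 = 11.0 months (meets 2-month minimum)
All requirements met. Score 749 falls in the 737–779 tier → 6.375%.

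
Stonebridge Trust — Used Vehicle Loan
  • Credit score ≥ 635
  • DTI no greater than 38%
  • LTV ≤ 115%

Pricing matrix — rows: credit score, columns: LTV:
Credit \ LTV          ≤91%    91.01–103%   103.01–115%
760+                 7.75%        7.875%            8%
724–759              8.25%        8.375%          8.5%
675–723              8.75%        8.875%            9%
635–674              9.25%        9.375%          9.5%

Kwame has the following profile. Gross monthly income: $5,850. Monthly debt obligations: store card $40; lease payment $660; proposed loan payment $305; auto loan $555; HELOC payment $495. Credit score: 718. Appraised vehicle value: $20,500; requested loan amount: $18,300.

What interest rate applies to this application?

Credit score 718 ≥ 635; Total monthly debts = (40 + 660 + 305 + 555 + 495) = 2,055. DTI: 2,055 ÷ 5,850 = 35.1%, within the 38% cap
Loan-to-value = 18,300/20,500 = 89.3% — pass (115% max)
Row: 718 falls in 675–723. Column: 89.3% falls in ≤91%. Rate = 8.75%.

8.75%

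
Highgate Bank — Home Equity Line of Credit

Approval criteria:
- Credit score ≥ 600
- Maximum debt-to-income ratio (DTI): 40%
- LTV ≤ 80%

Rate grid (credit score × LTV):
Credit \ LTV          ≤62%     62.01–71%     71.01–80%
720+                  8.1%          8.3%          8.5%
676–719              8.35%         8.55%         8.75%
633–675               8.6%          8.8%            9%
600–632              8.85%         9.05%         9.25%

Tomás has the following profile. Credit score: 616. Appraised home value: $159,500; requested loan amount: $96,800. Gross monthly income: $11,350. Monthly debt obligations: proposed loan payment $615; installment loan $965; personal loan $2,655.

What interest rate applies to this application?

Credit score 616 ≥ 600; Total monthly debts = (615 + 965 + 2,655) = 4,235. DTI = 4,235/11,350 = 37.3% ≤ 40%
LTV = 96,800/159,500 = 60.7% ≤ 80%
Credit 616 → row 600–632; LTV 60.7% → column ≤62%. Grid cell → 8.85%.

8.85%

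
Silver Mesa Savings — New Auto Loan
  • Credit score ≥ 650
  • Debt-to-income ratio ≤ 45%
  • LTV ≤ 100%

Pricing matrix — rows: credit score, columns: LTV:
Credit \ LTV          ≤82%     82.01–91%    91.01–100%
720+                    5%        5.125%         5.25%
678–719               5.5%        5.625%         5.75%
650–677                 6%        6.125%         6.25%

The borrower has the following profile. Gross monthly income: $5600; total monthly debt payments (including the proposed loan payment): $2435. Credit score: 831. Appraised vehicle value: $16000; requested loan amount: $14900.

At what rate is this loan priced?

Credit score 831 ≥ 650; Debt-to-income = 2,435/5,600 = 43.5% — meets 45% limit
Loan-to-value = 14,900/16,000 = 93.1% — pass (100% max)
Row: 831 falls in 720+. Column: 93.1% falls in 91.01–100%. Rate = 5.25%.

5.25%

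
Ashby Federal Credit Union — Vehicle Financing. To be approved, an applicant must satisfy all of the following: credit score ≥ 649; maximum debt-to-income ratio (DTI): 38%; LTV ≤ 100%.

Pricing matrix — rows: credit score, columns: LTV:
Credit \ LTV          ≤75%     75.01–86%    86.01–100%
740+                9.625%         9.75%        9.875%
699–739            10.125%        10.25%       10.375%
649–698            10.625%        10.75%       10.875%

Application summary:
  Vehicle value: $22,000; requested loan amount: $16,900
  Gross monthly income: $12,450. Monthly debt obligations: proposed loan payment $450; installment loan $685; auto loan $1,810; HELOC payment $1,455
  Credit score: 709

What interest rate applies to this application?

10.25%

Credit score 709 ≥ 649; Total monthly debts = (450 + 685 + 1,810 + 1,455) = 4,400. Debt-to-income = 4,400/12,450 = 35.3% — meets 38% limit
LTV = 16,900/22,000 = 76.8% ≤ 100%
Credit 709 → row 699–739; LTV 76.8% → column 75.01–86%. Grid cell → 10.25%.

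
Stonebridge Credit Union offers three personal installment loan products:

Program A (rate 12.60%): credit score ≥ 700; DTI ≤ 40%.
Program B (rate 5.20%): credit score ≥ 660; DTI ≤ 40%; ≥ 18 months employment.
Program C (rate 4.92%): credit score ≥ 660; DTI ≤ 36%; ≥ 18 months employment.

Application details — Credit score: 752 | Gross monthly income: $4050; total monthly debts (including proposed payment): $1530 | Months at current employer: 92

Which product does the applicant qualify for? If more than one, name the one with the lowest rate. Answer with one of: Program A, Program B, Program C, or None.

Program B

DTI = 1,530/4,050 = 37.8%.
Program A: score 752 ≥ 700; DTI 37.8% ≤ 40% → qualifies.
Program B: score 752 ≥ 660; DTI 37.8% ≤ 40%; employment 92 ≥ 18 mo → qualifies.
Program C: score 752 ≥ 660; DTI 37.8% > 36%; employment 92 ≥ 18 mo → does not qualify.
Qualifying: Program A, Program B. Lowest rate is 5.20% → Program B.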